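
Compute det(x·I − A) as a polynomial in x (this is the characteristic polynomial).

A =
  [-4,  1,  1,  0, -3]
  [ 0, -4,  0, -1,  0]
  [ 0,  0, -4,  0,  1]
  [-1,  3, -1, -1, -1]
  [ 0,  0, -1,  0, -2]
x^5 + 15*x^4 + 90*x^3 + 270*x^2 + 405*x + 243

Expanding det(x·I − A) (e.g. by cofactor expansion or by noting that A is similar to its Jordan form J, which has the same characteristic polynomial as A) gives
  χ_A(x) = x^5 + 15*x^4 + 90*x^3 + 270*x^2 + 405*x + 243
which factors as (x + 3)^5. The eigenvalues (with algebraic multiplicities) are λ = -3 with multiplicity 5.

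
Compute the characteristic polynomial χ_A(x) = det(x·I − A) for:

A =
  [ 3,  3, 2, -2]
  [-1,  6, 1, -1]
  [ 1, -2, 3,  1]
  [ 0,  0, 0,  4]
x^4 - 16*x^3 + 96*x^2 - 256*x + 256

Expanding det(x·I − A) (e.g. by cofactor expansion or by noting that A is similar to its Jordan form J, which has the same characteristic polynomial as A) gives
  χ_A(x) = x^4 - 16*x^3 + 96*x^2 - 256*x + 256
which factors as (x - 4)^4. The eigenvalues (with algebraic multiplicities) are λ = 4 with multiplicity 4.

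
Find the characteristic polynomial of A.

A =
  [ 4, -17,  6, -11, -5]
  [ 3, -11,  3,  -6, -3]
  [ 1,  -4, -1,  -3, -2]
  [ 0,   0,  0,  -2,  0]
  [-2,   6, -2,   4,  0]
x^5 + 10*x^4 + 40*x^3 + 80*x^2 + 80*x + 32

Expanding det(x·I − A) (e.g. by cofactor expansion or by noting that A is similar to its Jordan form J, which has the same characteristic polynomial as A) gives
  χ_A(x) = x^5 + 10*x^4 + 40*x^3 + 80*x^2 + 80*x + 32
which factors as (x + 2)^5. The eigenvalues (with algebraic multiplicities) are λ = -2 with multiplicity 5.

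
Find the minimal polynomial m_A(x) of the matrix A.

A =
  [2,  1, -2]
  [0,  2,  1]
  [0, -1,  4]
x^3 - 8*x^2 + 21*x - 18

The characteristic polynomial is χ_A(x) = (x - 3)^2*(x - 2), so the eigenvalues are known. The minimal polynomial is
  m_A(x) = Π_λ (x − λ)^{k_λ}
where k_λ is the size of the *largest* Jordan block for λ (equivalently, the smallest k with (A − λI)^k v = 0 for every generalised eigenvector v of λ).

  λ = 2: largest Jordan block has size 1, contributing (x − 2)
  λ = 3: largest Jordan block has size 2, contributing (x − 3)^2

So m_A(x) = (x - 3)^2*(x - 2) = x^3 - 8*x^2 + 21*x - 18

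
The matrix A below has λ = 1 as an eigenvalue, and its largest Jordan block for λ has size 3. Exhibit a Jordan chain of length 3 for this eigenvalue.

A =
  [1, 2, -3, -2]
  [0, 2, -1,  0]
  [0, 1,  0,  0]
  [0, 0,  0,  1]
A Jordan chain for λ = 1 of length 3:
v_1 = (-1, 0, 0, 0)ᵀ
v_2 = (2, 1, 1, 0)ᵀ
v_3 = (0, 1, 0, 0)ᵀ

Let N = A − (1)·I. We want v_3 with N^3 v_3 = 0 but N^2 v_3 ≠ 0; then v_{j-1} := N · v_j for j = 3, …, 2.

Pick v_3 = (0, 1, 0, 0)ᵀ.
Then v_2 = N · v_3 = (2, 1, 1, 0)ᵀ.
Then v_1 = N · v_2 = (-1, 0, 0, 0)ᵀ.

Sanity check: (A − (1)·I) v_1 = (0, 0, 0, 0)ᵀ = 0. ✓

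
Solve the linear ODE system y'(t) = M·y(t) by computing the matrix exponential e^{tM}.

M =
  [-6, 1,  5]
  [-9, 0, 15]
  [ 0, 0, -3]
e^{tM} =
  [-3*t*exp(-3*t) + exp(-3*t), t*exp(-3*t), 5*t*exp(-3*t)]
  [-9*t*exp(-3*t), 3*t*exp(-3*t) + exp(-3*t), 15*t*exp(-3*t)]
  [0, 0, exp(-3*t)]

Strategy: write M = P · J · P⁻¹ where J is a Jordan canonical form, so e^{tM} = P · e^{tJ} · P⁻¹, and e^{tJ} can be computed block-by-block.

M has Jordan form
J =
  [-3,  1,  0]
  [ 0, -3,  0]
  [ 0,  0, -3]
(up to reordering of blocks).

Per-block formulas:
  For a 1×1 block at λ = -3: exp(t · [-3]) = [e^(-3t)].
  For a 2×2 Jordan block J_2(-3): exp(t · J_2(-3)) = e^(-3t)·(I + t·N), where N is the 2×2 nilpotent shift.

After assembling e^{tJ} and conjugating by P, we get:

e^{tM} =
  [-3*t*exp(-3*t) + exp(-3*t), t*exp(-3*t), 5*t*exp(-3*t)]
  [-9*t*exp(-3*t), 3*t*exp(-3*t) + exp(-3*t), 15*t*exp(-3*t)]
  [0, 0, exp(-3*t)]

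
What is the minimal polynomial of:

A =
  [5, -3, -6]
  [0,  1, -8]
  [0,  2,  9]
x^2 - 10*x + 25

The characteristic polynomial is χ_A(x) = (x - 5)^3, so the eigenvalues are known. The minimal polynomial is
  m_A(x) = Π_λ (x − λ)^{k_λ}
where k_λ is the size of the *largest* Jordan block for λ (equivalently, the smallest k with (A − λI)^k v = 0 for every generalised eigenvector v of λ).

  λ = 5: largest Jordan block has size 2, contributing (x − 5)^2

So m_A(x) = (x - 5)^2 = x^2 - 10*x + 25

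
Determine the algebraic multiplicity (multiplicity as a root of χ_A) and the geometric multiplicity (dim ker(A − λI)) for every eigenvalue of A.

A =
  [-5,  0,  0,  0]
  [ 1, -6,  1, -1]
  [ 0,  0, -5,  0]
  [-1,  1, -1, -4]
λ = -5: alg = 4, geom = 3

Step 1 — factor the characteristic polynomial to read off the algebraic multiplicities:
  χ_A(x) = (x + 5)^4

Step 2 — compute geometric multiplicities via the rank-nullity identity g(λ) = n − rank(A − λI):
  rank(A − (-5)·I) = 1, so dim ker(A − (-5)·I) = n − 1 = 3

Summary:
  λ = -5: algebraic multiplicity = 4, geometric multiplicity = 3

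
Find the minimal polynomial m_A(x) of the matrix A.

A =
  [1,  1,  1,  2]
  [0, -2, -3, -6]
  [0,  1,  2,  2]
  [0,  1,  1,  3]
x^2 - 2*x + 1

The characteristic polynomial is χ_A(x) = (x - 1)^4, so the eigenvalues are known. The minimal polynomial is
  m_A(x) = Π_λ (x − λ)^{k_λ}
where k_λ is the size of the *largest* Jordan block for λ (equivalently, the smallest k with (A − λI)^k v = 0 for every generalised eigenvector v of λ).

  λ = 1: largest Jordan block has size 2, contributing (x − 1)^2

So m_A(x) = (x - 1)^2 = x^2 - 2*x + 1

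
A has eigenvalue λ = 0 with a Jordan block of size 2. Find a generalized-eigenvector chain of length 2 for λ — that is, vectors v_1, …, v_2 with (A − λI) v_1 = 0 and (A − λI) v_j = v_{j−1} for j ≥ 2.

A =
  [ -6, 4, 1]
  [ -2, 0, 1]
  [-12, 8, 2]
A Jordan chain for λ = 0 of length 2:
v_1 = (-2, -2, -4)ᵀ
v_2 = (1, 1, 0)ᵀ

Let N = A − (0)·I. We want v_2 with N^2 v_2 = 0 but N^1 v_2 ≠ 0; then v_{j-1} := N · v_j for j = 2, …, 2.

Pick v_2 = (1, 1, 0)ᵀ.
Then v_1 = N · v_2 = (-2, -2, -4)ᵀ.

Sanity check: (A − (0)·I) v_1 = (0, 0, 0)ᵀ = 0. ✓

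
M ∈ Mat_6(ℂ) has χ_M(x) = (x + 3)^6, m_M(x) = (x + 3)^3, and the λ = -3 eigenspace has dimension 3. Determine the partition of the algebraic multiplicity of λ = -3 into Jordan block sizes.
Block sizes for λ = -3: [3, 2, 1]

Step 1 — from the characteristic polynomial, algebraic multiplicity of λ = -3 is 6. From dim ker(M − (-3)·I) = 3, there are exactly 3 Jordan blocks for λ = -3.
Step 2 — from the minimal polynomial, the factor (x + 3)^3 tells us the largest block for λ = -3 has size 3.
Step 3 — with total size 6, 3 blocks, and largest block 3, the block sizes (in nonincreasing order) are [3, 2, 1].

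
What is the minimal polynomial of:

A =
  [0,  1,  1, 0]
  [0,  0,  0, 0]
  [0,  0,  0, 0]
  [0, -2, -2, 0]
x^2

The characteristic polynomial is χ_A(x) = x^4, so the eigenvalues are known. The minimal polynomial is
  m_A(x) = Π_λ (x − λ)^{k_λ}
where k_λ is the size of the *largest* Jordan block for λ (equivalently, the smallest k with (A − λI)^k v = 0 for every generalised eigenvector v of λ).

  λ = 0: largest Jordan block has size 2, contributing (x − 0)^2

So m_A(x) = x^2 = x^2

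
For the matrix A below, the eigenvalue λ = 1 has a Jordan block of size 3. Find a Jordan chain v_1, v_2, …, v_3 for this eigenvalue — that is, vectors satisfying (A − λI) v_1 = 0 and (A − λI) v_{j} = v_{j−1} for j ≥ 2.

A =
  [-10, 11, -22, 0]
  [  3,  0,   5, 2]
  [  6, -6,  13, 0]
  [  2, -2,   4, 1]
A Jordan chain for λ = 1 of length 3:
v_1 = (22, -2, -12, -4)ᵀ
v_2 = (-11, 3, 6, 2)ᵀ
v_3 = (1, 0, 0, 0)ᵀ

Let N = A − (1)·I. We want v_3 with N^3 v_3 = 0 but N^2 v_3 ≠ 0; then v_{j-1} := N · v_j for j = 3, …, 2.

Pick v_3 = (1, 0, 0, 0)ᵀ.
Then v_2 = N · v_3 = (-11, 3, 6, 2)ᵀ.
Then v_1 = N · v_2 = (22, -2, -12, -4)ᵀ.

Sanity check: (A − (1)·I) v_1 = (0, 0, 0, 0)ᵀ = 0. ✓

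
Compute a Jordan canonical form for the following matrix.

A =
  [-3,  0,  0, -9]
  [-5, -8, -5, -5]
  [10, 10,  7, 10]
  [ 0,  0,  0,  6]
J_1(-3) ⊕ J_1(-3) ⊕ J_1(2) ⊕ J_1(6)

The characteristic polynomial is
  det(x·I − A) = x^4 - 2*x^3 - 27*x^2 + 108 = (x - 6)*(x - 2)*(x + 3)^2

Eigenvalues and multiplicities (the geometric multiplicity of λ is n − rank(A − λI), which equals the number of Jordan blocks for λ):
  λ = -3: algebraic multiplicity = 2, geometric multiplicity = 2
  λ = 2: algebraic multiplicity = 1, geometric multiplicity = 1
  λ = 6: algebraic multiplicity = 1, geometric multiplicity = 1

Determining the block sizes for each eigenvalue:
  λ = -3: gm = am = 2, so every block has size 1 → block sizes [1, 1]
  λ = 2: one block (gm = 1), so the single block has size am = 1 → block sizes [1]
  λ = 6: one block (gm = 1), so the single block has size am = 1 → block sizes [1]

Assembling the blocks gives a Jordan form
J =
  [-3,  0, 0, 0]
  [ 0, -3, 0, 0]
  [ 0,  0, 2, 0]
  [ 0,  0, 0, 6]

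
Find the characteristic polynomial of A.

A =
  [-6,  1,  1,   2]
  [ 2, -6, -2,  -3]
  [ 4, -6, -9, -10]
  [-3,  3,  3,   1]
x^4 + 20*x^3 + 150*x^2 + 500*x + 625

Expanding det(x·I − A) (e.g. by cofactor expansion or by noting that A is similar to its Jordan form J, which has the same characteristic polynomial as A) gives
  χ_A(x) = x^4 + 20*x^3 + 150*x^2 + 500*x + 625
which factors as (x + 5)^4. The eigenvalues (with algebraic multiplicities) are λ = -5 with multiplicity 4.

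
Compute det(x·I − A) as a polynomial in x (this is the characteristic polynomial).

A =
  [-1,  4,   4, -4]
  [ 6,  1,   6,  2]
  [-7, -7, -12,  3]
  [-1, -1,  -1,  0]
x^4 + 12*x^3 + 46*x^2 + 60*x + 25

Expanding det(x·I − A) (e.g. by cofactor expansion or by noting that A is similar to its Jordan form J, which has the same characteristic polynomial as A) gives
  χ_A(x) = x^4 + 12*x^3 + 46*x^2 + 60*x + 25
which factors as (x + 1)^2*(x + 5)^2. The eigenvalues (with algebraic multiplicities) are λ = -5 with multiplicity 2, λ = -1 with multiplicity 2.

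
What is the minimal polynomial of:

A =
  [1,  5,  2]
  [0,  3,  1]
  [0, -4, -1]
x^3 - 3*x^2 + 3*x - 1

The characteristic polynomial is χ_A(x) = (x - 1)^3, so the eigenvalues are known. The minimal polynomial is
  m_A(x) = Π_λ (x − λ)^{k_λ}
where k_λ is the size of the *largest* Jordan block for λ (equivalently, the smallest k with (A − λI)^k v = 0 for every generalised eigenvector v of λ).

  λ = 1: largest Jordan block has size 3, contributing (x − 1)^3

So m_A(x) = (x - 1)^3 = x^3 - 3*x^2 + 3*x - 1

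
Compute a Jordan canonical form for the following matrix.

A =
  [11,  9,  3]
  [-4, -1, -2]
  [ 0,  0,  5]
J_2(5) ⊕ J_1(5)

The characteristic polynomial is
  det(x·I − A) = x^3 - 15*x^2 + 75*x - 125 = (x - 5)^3

Eigenvalues and multiplicities (the geometric multiplicity of λ is n − rank(A − λI), which equals the number of Jordan blocks for λ):
  λ = 5: algebraic multiplicity = 3, geometric multiplicity = 2

Determining the block sizes for each eigenvalue:
  λ = 5: 2 blocks summing to 3 forces exactly one block of size 2 and the rest size 1 → block sizes [2, 1]

Assembling the blocks gives a Jordan form
J =
  [5, 1, 0]
  [0, 5, 0]
  [0, 0, 5]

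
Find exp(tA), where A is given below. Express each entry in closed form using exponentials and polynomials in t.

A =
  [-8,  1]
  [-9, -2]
e^{tA} =
  [-3*t*exp(-5*t) + exp(-5*t), t*exp(-5*t)]
  [-9*t*exp(-5*t), 3*t*exp(-5*t) + exp(-5*t)]

Strategy: write A = P · J · P⁻¹ where J is a Jordan canonical form, so e^{tA} = P · e^{tJ} · P⁻¹, and e^{tJ} can be computed block-by-block.

A has Jordan form
J =
  [-5,  1]
  [ 0, -5]
(up to reordering of blocks).

Per-block formulas:
  For a 2×2 Jordan block J_2(-5): exp(t · J_2(-5)) = e^(-5t)·(I + t·N), where N is the 2×2 nilpotent shift.

After assembling e^{tJ} and conjugating by P, we get:

e^{tA} =
  [-3*t*exp(-5*t) + exp(-5*t), t*exp(-5*t)]
  [-9*t*exp(-5*t), 3*t*exp(-5*t) + exp(-5*t)]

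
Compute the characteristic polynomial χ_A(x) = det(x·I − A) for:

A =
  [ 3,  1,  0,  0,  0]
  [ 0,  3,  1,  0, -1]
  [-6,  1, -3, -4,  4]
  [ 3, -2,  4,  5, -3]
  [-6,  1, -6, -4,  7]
x^5 - 15*x^4 + 90*x^3 - 270*x^2 + 405*x - 243

Expanding det(x·I − A) (e.g. by cofactor expansion or by noting that A is similar to its Jordan form J, which has the same characteristic polynomial as A) gives
  χ_A(x) = x^5 - 15*x^4 + 90*x^3 - 270*x^2 + 405*x - 243
which factors as (x - 3)^5. The eigenvalues (with algebraic multiplicities) are λ = 3 with multiplicity 5.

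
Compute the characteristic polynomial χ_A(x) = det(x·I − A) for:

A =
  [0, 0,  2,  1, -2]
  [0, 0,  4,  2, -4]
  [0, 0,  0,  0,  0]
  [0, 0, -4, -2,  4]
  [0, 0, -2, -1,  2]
x^5

Expanding det(x·I − A) (e.g. by cofactor expansion or by noting that A is similar to its Jordan form J, which has the same characteristic polynomial as A) gives
  χ_A(x) = x^5
which factors as x^5. The eigenvalues (with algebraic multiplicities) are λ = 0 with multiplicity 5.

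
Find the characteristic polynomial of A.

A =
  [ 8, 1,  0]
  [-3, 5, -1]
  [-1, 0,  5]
x^3 - 18*x^2 + 108*x - 216

Expanding det(x·I − A) (e.g. by cofactor expansion or by noting that A is similar to its Jordan form J, which has the same characteristic polynomial as A) gives
  χ_A(x) = x^3 - 18*x^2 + 108*x - 216
which factors as (x - 6)^3. The eigenvalues (with algebraic multiplicities) are λ = 6 with multiplicity 3.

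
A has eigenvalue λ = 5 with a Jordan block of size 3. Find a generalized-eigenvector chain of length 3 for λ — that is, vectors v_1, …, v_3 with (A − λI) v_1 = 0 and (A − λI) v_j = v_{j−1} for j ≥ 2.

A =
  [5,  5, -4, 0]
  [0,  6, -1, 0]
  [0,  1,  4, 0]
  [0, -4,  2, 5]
A Jordan chain for λ = 5 of length 3:
v_1 = (1, 0, 0, -2)ᵀ
v_2 = (5, 1, 1, -4)ᵀ
v_3 = (0, 1, 0, 0)ᵀ

Let N = A − (5)·I. We want v_3 with N^3 v_3 = 0 but N^2 v_3 ≠ 0; then v_{j-1} := N · v_j for j = 3, …, 2.

Pick v_3 = (0, 1, 0, 0)ᵀ.
Then v_2 = N · v_3 = (5, 1, 1, -4)ᵀ.
Then v_1 = N · v_2 = (1, 0, 0, -2)ᵀ.

Sanity check: (A − (5)·I) v_1 = (0, 0, 0, 0)ᵀ = 0. ✓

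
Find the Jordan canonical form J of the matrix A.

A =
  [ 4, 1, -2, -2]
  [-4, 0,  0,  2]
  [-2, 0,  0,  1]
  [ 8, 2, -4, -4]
J_2(0) ⊕ J_2(0)

The characteristic polynomial is
  det(x·I − A) = x^4

Eigenvalues and multiplicities (the geometric multiplicity of λ is n − rank(A − λI), which equals the number of Jordan blocks for λ):
  λ = 0: algebraic multiplicity = 4, geometric multiplicity = 2

Determining the block sizes for each eigenvalue:
  λ = 0: with am = 4 and gm = 2, the partition is not yet determined (e.g. several partitions of 4 into 2 parts exist). Let N = A − (0)·I. Computing rank(N^1) = 2, rank(N^2) = 0; the number of blocks of size ≥ j is rank(N^{j−1}) − rank(N^j), giving [2, 2]. So we have 2 block(s) of size 2 → block sizes [2, 2]

Assembling the blocks gives a Jordan form
J =
  [0, 1, 0, 0]
  [0, 0, 0, 0]
  [0, 0, 0, 1]
  [0, 0, 0, 0]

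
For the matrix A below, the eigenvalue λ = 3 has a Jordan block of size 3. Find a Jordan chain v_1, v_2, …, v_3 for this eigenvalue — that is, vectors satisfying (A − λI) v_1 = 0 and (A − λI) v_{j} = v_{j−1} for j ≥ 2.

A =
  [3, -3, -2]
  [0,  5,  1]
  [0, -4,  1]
A Jordan chain for λ = 3 of length 3:
v_1 = (2, 0, 0)ᵀ
v_2 = (-3, 2, -4)ᵀ
v_3 = (0, 1, 0)ᵀ

Let N = A − (3)·I. We want v_3 with N^3 v_3 = 0 but N^2 v_3 ≠ 0; then v_{j-1} := N · v_j for j = 3, …, 2.

Pick v_3 = (0, 1, 0)ᵀ.
Then v_2 = N · v_3 = (-3, 2, -4)ᵀ.
Then v_1 = N · v_2 = (2, 0, 0)ᵀ.

Sanity check: (A − (3)·I) v_1 = (0, 0, 0)ᵀ = 0. ✓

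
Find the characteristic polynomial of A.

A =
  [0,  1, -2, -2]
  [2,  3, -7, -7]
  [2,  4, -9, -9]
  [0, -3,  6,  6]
x^4

Expanding det(x·I − A) (e.g. by cofactor expansion or by noting that A is similar to its Jordan form J, which has the same characteristic polynomial as A) gives
  χ_A(x) = x^4
which factors as x^4. The eigenvalues (with algebraic multiplicities) are λ = 0 with multiplicity 4.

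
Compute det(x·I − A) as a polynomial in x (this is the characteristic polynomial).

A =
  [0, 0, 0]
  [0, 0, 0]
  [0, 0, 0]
x^3

Expanding det(x·I − A) (e.g. by cofactor expansion or by noting that A is similar to its Jordan form J, which has the same characteristic polynomial as A) gives
  χ_A(x) = x^3
which factors as x^3. The eigenvalues (with algebraic multiplicities) are λ = 0 with multiplicity 3.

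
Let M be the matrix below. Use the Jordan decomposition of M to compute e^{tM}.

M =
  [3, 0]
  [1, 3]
e^{tM} =
  [exp(3*t), 0]
  [t*exp(3*t), exp(3*t)]

Strategy: write M = P · J · P⁻¹ where J is a Jordan canonical form, so e^{tM} = P · e^{tJ} · P⁻¹, and e^{tJ} can be computed block-by-block.

M has Jordan form
J =
  [3, 1]
  [0, 3]
(up to reordering of blocks).

Per-block formulas:
  For a 2×2 Jordan block J_2(3): exp(t · J_2(3)) = e^(3t)·(I + t·N), where N is the 2×2 nilpotent shift.

After assembling e^{tJ} and conjugating by P, we get:

e^{tM} =
  [exp(3*t), 0]
  [t*exp(3*t), exp(3*t)]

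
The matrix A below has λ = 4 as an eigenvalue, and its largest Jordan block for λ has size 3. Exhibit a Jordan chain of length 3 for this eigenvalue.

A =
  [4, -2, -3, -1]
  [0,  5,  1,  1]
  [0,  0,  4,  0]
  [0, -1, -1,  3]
A Jordan chain for λ = 4 of length 3:
v_1 = (-1, 0, 0, 0)ᵀ
v_2 = (-2, 1, 0, -1)ᵀ
v_3 = (0, 1, 0, 0)ᵀ

Let N = A − (4)·I. We want v_3 with N^3 v_3 = 0 but N^2 v_3 ≠ 0; then v_{j-1} := N · v_j for j = 3, …, 2.

Pick v_3 = (0, 1, 0, 0)ᵀ.
Then v_2 = N · v_3 = (-2, 1, 0, -1)ᵀ.
Then v_1 = N · v_2 = (-1, 0, 0, 0)ᵀ.

Sanity check: (A − (4)·I) v_1 = (0, 0, 0, 0)ᵀ = 0. ✓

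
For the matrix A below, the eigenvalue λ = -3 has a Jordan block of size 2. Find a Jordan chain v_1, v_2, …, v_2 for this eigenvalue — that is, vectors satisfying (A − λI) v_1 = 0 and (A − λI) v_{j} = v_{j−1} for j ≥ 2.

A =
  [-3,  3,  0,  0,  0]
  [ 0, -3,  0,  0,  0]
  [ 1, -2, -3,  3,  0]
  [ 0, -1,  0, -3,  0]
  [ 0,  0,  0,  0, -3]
A Jordan chain for λ = -3 of length 2:
v_1 = (0, 0, 1, 0, 0)ᵀ
v_2 = (1, 0, 0, 0, 0)ᵀ

Let N = A − (-3)·I. We want v_2 with N^2 v_2 = 0 but N^1 v_2 ≠ 0; then v_{j-1} := N · v_j for j = 2, …, 2.

Pick v_2 = (1, 0, 0, 0, 0)ᵀ.
Then v_1 = N · v_2 = (0, 0, 1, 0, 0)ᵀ.

Sanity check: (A − (-3)·I) v_1 = (0, 0, 0, 0, 0)ᵀ = 0. ✓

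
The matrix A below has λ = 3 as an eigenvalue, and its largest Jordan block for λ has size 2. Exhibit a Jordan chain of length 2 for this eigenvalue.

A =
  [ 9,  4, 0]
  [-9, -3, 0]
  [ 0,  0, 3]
A Jordan chain for λ = 3 of length 2:
v_1 = (6, -9, 0)ᵀ
v_2 = (1, 0, 0)ᵀ

Let N = A − (3)·I. We want v_2 with N^2 v_2 = 0 but N^1 v_2 ≠ 0; then v_{j-1} := N · v_j for j = 2, …, 2.

Pick v_2 = (1, 0, 0)ᵀ.
Then v_1 = N · v_2 = (6, -9, 0)ᵀ.

Sanity check: (A − (3)·I) v_1 = (0, 0, 0)ᵀ = 0. ✓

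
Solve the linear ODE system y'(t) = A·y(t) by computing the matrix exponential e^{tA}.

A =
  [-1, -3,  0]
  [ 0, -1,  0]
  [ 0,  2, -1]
e^{tA} =
  [exp(-t), -3*t*exp(-t), 0]
  [0, exp(-t), 0]
  [0, 2*t*exp(-t), exp(-t)]

Strategy: write A = P · J · P⁻¹ where J is a Jordan canonical form, so e^{tA} = P · e^{tJ} · P⁻¹, and e^{tJ} can be computed block-by-block.

A has Jordan form
J =
  [-1,  1,  0]
  [ 0, -1,  0]
  [ 0,  0, -1]
(up to reordering of blocks).

Per-block formulas:
  For a 2×2 Jordan block J_2(-1): exp(t · J_2(-1)) = e^(-1t)·(I + t·N), where N is the 2×2 nilpotent shift.
  For a 1×1 block at λ = -1: exp(t · [-1]) = [e^(-1t)].

After assembling e^{tJ} and conjugating by P, we get:

e^{tA} =
  [exp(-t), -3*t*exp(-t), 0]
  [0, exp(-t), 0]
  [0, 2*t*exp(-t), exp(-t)]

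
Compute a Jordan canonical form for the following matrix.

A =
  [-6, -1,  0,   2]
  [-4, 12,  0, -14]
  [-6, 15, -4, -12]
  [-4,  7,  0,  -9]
J_2(-4) ⊕ J_1(-4) ⊕ J_1(5)

The characteristic polynomial is
  det(x·I − A) = x^4 + 7*x^3 - 12*x^2 - 176*x - 320 = (x - 5)*(x + 4)^3

Eigenvalues and multiplicities (the geometric multiplicity of λ is n − rank(A − λI), which equals the number of Jordan blocks for λ):
  λ = -4: algebraic multiplicity = 3, geometric multiplicity = 2
  λ = 5: algebraic multiplicity = 1, geometric multiplicity = 1

Determining the block sizes for each eigenvalue:
  λ = -4: 2 blocks summing to 3 forces exactly one block of size 2 and the rest size 1 → block sizes [2, 1]
  λ = 5: one block (gm = 1), so the single block has size am = 1 → block sizes [1]

Assembling the blocks gives a Jordan form
J =
  [-4,  1,  0, 0]
  [ 0, -4,  0, 0]
  [ 0,  0, -4, 0]
  [ 0,  0,  0, 5]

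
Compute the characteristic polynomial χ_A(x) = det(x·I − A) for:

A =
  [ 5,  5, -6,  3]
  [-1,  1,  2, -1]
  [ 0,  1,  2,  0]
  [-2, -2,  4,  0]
x^4 - 8*x^3 + 24*x^2 - 32*x + 16

Expanding det(x·I − A) (e.g. by cofactor expansion or by noting that A is similar to its Jordan form J, which has the same characteristic polynomial as A) gives
  χ_A(x) = x^4 - 8*x^3 + 24*x^2 - 32*x + 16
which factors as (x - 2)^4. The eigenvalues (with algebraic multiplicities) are λ = 2 with multiplicity 4.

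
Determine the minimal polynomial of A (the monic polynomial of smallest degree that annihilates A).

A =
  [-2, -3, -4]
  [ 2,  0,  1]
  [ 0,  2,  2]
x^3

The characteristic polynomial is χ_A(x) = x^3, so the eigenvalues are known. The minimal polynomial is
  m_A(x) = Π_λ (x − λ)^{k_λ}
where k_λ is the size of the *largest* Jordan block for λ (equivalently, the smallest k with (A − λI)^k v = 0 for every generalised eigenvector v of λ).

  λ = 0: largest Jordan block has size 3, contributing (x − 0)^3

So m_A(x) = x^3 = x^3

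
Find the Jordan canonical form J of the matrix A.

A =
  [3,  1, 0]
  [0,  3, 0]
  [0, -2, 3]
J_2(3) ⊕ J_1(3)

The characteristic polynomial is
  det(x·I − A) = x^3 - 9*x^2 + 27*x - 27 = (x - 3)^3

Eigenvalues and multiplicities (the geometric multiplicity of λ is n − rank(A − λI), which equals the number of Jordan blocks for λ):
  λ = 3: algebraic multiplicity = 3, geometric multiplicity = 2

Determining the block sizes for each eigenvalue:
  λ = 3: 2 blocks summing to 3 forces exactly one block of size 2 and the rest size 1 → block sizes [2, 1]

Assembling the blocks gives a Jordan form
J =
  [3, 1, 0]
  [0, 3, 0]
  [0, 0, 3]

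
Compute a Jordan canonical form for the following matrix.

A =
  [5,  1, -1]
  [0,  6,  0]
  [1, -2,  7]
J_3(6)

The characteristic polynomial is
  det(x·I − A) = x^3 - 18*x^2 + 108*x - 216 = (x - 6)^3

Eigenvalues and multiplicities (the geometric multiplicity of λ is n − rank(A − λI), which equals the number of Jordan blocks for λ):
  λ = 6: algebraic multiplicity = 3, geometric multiplicity = 1

Determining the block sizes for each eigenvalue:
  λ = 6: one block (gm = 1), so the single block has size am = 3 → block sizes [3]

Assembling the blocks gives a Jordan form
J =
  [6, 1, 0]
  [0, 6, 1]
  [0, 0, 6]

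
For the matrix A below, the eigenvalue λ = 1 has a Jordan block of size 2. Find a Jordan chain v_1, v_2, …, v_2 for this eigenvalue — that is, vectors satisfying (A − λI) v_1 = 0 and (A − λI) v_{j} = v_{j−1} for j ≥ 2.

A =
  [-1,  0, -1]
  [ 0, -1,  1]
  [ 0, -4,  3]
A Jordan chain for λ = 1 of length 2:
v_1 = (-2, 2, 4)ᵀ
v_2 = (1, -1, 0)ᵀ

Let N = A − (1)·I. We want v_2 with N^2 v_2 = 0 but N^1 v_2 ≠ 0; then v_{j-1} := N · v_j for j = 2, …, 2.

Pick v_2 = (1, -1, 0)ᵀ.
Then v_1 = N · v_2 = (-2, 2, 4)ᵀ.

Sanity check: (A − (1)·I) v_1 = (0, 0, 0)ᵀ = 0. ✓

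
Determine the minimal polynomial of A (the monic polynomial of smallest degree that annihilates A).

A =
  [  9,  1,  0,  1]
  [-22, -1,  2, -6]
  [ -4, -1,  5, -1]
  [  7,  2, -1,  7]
x^3 - 15*x^2 + 75*x - 125

The characteristic polynomial is χ_A(x) = (x - 5)^4, so the eigenvalues are known. The minimal polynomial is
  m_A(x) = Π_λ (x − λ)^{k_λ}
where k_λ is the size of the *largest* Jordan block for λ (equivalently, the smallest k with (A − λI)^k v = 0 for every generalised eigenvector v of λ).

  λ = 5: largest Jordan block has size 3, contributing (x − 5)^3

So m_A(x) = (x - 5)^3 = x^3 - 15*x^2 + 75*x - 125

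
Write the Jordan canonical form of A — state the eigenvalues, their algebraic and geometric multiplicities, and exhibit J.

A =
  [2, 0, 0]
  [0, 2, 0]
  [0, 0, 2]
J_1(2) ⊕ J_1(2) ⊕ J_1(2)

The characteristic polynomial is
  det(x·I − A) = x^3 - 6*x^2 + 12*x - 8 = (x - 2)^3

Eigenvalues and multiplicities (the geometric multiplicity of λ is n − rank(A − λI), which equals the number of Jordan blocks for λ):
  λ = 2: algebraic multiplicity = 3, geometric multiplicity = 3

Determining the block sizes for each eigenvalue:
  λ = 2: gm = am = 3, so every block has size 1 → block sizes [1, 1, 1]

Assembling the blocks gives a Jordan form
J =
  [2, 0, 0]
  [0, 2, 0]
  [0, 0, 2]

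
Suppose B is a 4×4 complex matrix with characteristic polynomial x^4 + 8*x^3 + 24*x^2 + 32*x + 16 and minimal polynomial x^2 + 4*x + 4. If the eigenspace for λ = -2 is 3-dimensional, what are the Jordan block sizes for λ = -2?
Block sizes for λ = -2: [2, 1, 1]

Step 1 — from the characteristic polynomial, algebraic multiplicity of λ = -2 is 4. From dim ker(B − (-2)·I) = 3, there are exactly 3 Jordan blocks for λ = -2.
Step 2 — from the minimal polynomial, the factor (x + 2)^2 tells us the largest block for λ = -2 has size 2.
Step 3 — with total size 4, 3 blocks, and largest block 2, the block sizes (in nonincreasing order) are [2, 1, 1].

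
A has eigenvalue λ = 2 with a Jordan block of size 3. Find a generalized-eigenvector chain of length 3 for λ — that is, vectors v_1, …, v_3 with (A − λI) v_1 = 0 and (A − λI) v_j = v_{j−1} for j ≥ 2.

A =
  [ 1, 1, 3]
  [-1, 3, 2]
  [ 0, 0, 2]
A Jordan chain for λ = 2 of length 3:
v_1 = (-1, -1, 0)ᵀ
v_2 = (3, 2, 0)ᵀ
v_3 = (0, 0, 1)ᵀ

Let N = A − (2)·I. We want v_3 with N^3 v_3 = 0 but N^2 v_3 ≠ 0; then v_{j-1} := N · v_j for j = 3, …, 2.

Pick v_3 = (0, 0, 1)ᵀ.
Then v_2 = N · v_3 = (3, 2, 0)ᵀ.
Then v_1 = N · v_2 = (-1, -1, 0)ᵀ.

Sanity check: (A − (2)·I) v_1 = (0, 0, 0)ᵀ = 0. ✓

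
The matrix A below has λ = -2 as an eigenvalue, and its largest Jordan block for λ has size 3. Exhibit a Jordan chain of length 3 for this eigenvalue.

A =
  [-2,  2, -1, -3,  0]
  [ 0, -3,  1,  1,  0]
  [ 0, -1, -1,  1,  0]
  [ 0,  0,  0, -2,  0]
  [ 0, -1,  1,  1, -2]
A Jordan chain for λ = -2 of length 3:
v_1 = (-1, 0, 0, 0, 0)ᵀ
v_2 = (2, -1, -1, 0, -1)ᵀ
v_3 = (0, 1, 0, 0, 0)ᵀ

Let N = A − (-2)·I. We want v_3 with N^3 v_3 = 0 but N^2 v_3 ≠ 0; then v_{j-1} := N · v_j for j = 3, …, 2.

Pick v_3 = (0, 1, 0, 0, 0)ᵀ.
Then v_2 = N · v_3 = (2, -1, -1, 0, -1)ᵀ.
Then v_1 = N · v_2 = (-1, 0, 0, 0, 0)ᵀ.

Sanity check: (A − (-2)·I) v_1 = (0, 0, 0, 0, 0)ᵀ = 0. ✓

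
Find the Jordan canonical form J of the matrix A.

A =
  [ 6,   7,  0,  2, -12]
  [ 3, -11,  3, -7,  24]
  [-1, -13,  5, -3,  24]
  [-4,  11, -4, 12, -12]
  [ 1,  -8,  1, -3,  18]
J_3(6) ⊕ J_1(6) ⊕ J_1(6)

The characteristic polynomial is
  det(x·I − A) = x^5 - 30*x^4 + 360*x^3 - 2160*x^2 + 6480*x - 7776 = (x - 6)^5

Eigenvalues and multiplicities (the geometric multiplicity of λ is n − rank(A − λI), which equals the number of Jordan blocks for λ):
  λ = 6: algebraic multiplicity = 5, geometric multiplicity = 3

Determining the block sizes for each eigenvalue:
  λ = 6: with am = 5 and gm = 3, the partition is not yet determined (e.g. several partitions of 5 into 3 parts exist). Let N = A − (6)·I. Computing rank(N^1) = 2, rank(N^2) = 1, rank(N^3) = 0; the number of blocks of size ≥ j is rank(N^{j−1}) − rank(N^j), giving [3, 1, 1]. So we have 1 block(s) of size 3, 2 block(s) of size 1 → block sizes [3, 1, 1]

Assembling the blocks gives a Jordan form
J =
  [6, 1, 0, 0, 0]
  [0, 6, 1, 0, 0]
  [0, 0, 6, 0, 0]
  [0, 0, 0, 6, 0]
  [0, 0, 0, 0, 6]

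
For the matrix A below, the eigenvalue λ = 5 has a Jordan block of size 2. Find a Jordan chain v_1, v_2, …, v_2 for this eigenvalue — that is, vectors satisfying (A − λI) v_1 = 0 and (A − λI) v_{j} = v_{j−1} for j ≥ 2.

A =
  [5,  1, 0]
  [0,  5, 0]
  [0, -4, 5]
A Jordan chain for λ = 5 of length 2:
v_1 = (1, 0, -4)ᵀ
v_2 = (0, 1, 0)ᵀ

Let N = A − (5)·I. We want v_2 with N^2 v_2 = 0 but N^1 v_2 ≠ 0; then v_{j-1} := N · v_j for j = 2, …, 2.

Pick v_2 = (0, 1, 0)ᵀ.
Then v_1 = N · v_2 = (1, 0, -4)ᵀ.

Sanity check: (A − (5)·I) v_1 = (0, 0, 0)ᵀ = 0. ✓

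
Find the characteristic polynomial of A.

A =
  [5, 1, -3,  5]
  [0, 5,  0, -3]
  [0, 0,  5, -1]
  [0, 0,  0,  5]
x^4 - 20*x^3 + 150*x^2 - 500*x + 625

Expanding det(x·I − A) (e.g. by cofactor expansion or by noting that A is similar to its Jordan form J, which has the same characteristic polynomial as A) gives
  χ_A(x) = x^4 - 20*x^3 + 150*x^2 - 500*x + 625
which factors as (x - 5)^4. The eigenvalues (with algebraic multiplicities) are λ = 5 with multiplicity 4.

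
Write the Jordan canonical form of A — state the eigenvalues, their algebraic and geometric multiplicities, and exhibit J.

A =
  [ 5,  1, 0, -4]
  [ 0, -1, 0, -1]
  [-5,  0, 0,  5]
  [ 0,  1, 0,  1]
J_2(0) ⊕ J_1(0) ⊕ J_1(5)

The characteristic polynomial is
  det(x·I − A) = x^4 - 5*x^3 = x^3*(x - 5)

Eigenvalues and multiplicities (the geometric multiplicity of λ is n − rank(A − λI), which equals the number of Jordan blocks for λ):
  λ = 0: algebraic multiplicity = 3, geometric multiplicity = 2
  λ = 5: algebraic multiplicity = 1, geometric multiplicity = 1

Determining the block sizes for each eigenvalue:
  λ = 0: 2 blocks summing to 3 forces exactly one block of size 2 and the rest size 1 → block sizes [2, 1]
  λ = 5: one block (gm = 1), so the single block has size am = 1 → block sizes [1]

Assembling the blocks gives a Jordan form
J =
  [0, 1, 0, 0]
  [0, 0, 0, 0]
  [0, 0, 0, 0]
  [0, 0, 0, 5]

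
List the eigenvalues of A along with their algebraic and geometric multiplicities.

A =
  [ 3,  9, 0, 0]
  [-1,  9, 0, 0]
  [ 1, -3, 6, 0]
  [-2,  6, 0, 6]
λ = 6: alg = 4, geom = 3

Step 1 — factor the characteristic polynomial to read off the algebraic multiplicities:
  χ_A(x) = (x - 6)^4

Step 2 — compute geometric multiplicities via the rank-nullity identity g(λ) = n − rank(A − λI):
  rank(A − (6)·I) = 1, so dim ker(A − (6)·I) = n − 1 = 3

Summary:
  λ = 6: algebraic multiplicity = 4, geometric multiplicity = 3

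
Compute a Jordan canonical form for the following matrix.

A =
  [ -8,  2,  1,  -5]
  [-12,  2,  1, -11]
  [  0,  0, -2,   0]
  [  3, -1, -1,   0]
J_3(-2) ⊕ J_1(-2)

The characteristic polynomial is
  det(x·I − A) = x^4 + 8*x^3 + 24*x^2 + 32*x + 16 = (x + 2)^4

Eigenvalues and multiplicities (the geometric multiplicity of λ is n − rank(A − λI), which equals the number of Jordan blocks for λ):
  λ = -2: algebraic multiplicity = 4, geometric multiplicity = 2

Determining the block sizes for each eigenvalue:
  λ = -2: with am = 4 and gm = 2, the partition is not yet determined (e.g. several partitions of 4 into 2 parts exist). Let N = A − (-2)·I. Computing rank(N^1) = 2, rank(N^2) = 1, rank(N^3) = 0; the number of blocks of size ≥ j is rank(N^{j−1}) − rank(N^j), giving [2, 1, 1]. So we have 1 block(s) of size 3, 1 block(s) of size 1 → block sizes [3, 1]

Assembling the blocks gives a Jordan form
J =
  [-2,  1,  0,  0]
  [ 0, -2,  1,  0]
  [ 0,  0, -2,  0]
  [ 0,  0,  0, -2]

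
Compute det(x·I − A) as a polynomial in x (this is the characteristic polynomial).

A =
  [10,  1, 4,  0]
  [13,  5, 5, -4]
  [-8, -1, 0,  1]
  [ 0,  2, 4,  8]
x^4 - 23*x^3 + 198*x^2 - 756*x + 1080

Expanding det(x·I − A) (e.g. by cofactor expansion or by noting that A is similar to its Jordan form J, which has the same characteristic polynomial as A) gives
  χ_A(x) = x^4 - 23*x^3 + 198*x^2 - 756*x + 1080
which factors as (x - 6)^3*(x - 5). The eigenvalues (with algebraic multiplicities) are λ = 5 with multiplicity 1, λ = 6 with multiplicity 3.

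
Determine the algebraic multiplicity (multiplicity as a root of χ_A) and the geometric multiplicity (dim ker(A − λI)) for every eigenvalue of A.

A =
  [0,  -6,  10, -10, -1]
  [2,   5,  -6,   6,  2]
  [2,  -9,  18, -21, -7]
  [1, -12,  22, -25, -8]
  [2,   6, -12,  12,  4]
λ = -3: alg = 1, geom = 1; λ = -1: alg = 1, geom = 1; λ = 2: alg = 3, geom = 1

Step 1 — factor the characteristic polynomial to read off the algebraic multiplicities:
  χ_A(x) = (x - 2)^3*(x + 1)*(x + 3)

Step 2 — compute geometric multiplicities via the rank-nullity identity g(λ) = n − rank(A − λI):
  rank(A − (-3)·I) = 4, so dim ker(A − (-3)·I) = n − 4 = 1
  rank(A − (-1)·I) = 4, so dim ker(A − (-1)·I) = n − 4 = 1
  rank(A − (2)·I) = 4, so dim ker(A − (2)·I) = n − 4 = 1

Summary:
  λ = -3: algebraic multiplicity = 1, geometric multiplicity = 1
  λ = -1: algebraic multiplicity = 1, geometric multiplicity = 1
  λ = 2: algebraic multiplicity = 3, geometric multiplicity = 1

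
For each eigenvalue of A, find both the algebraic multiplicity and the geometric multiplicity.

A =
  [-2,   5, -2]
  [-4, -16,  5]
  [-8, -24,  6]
λ = -4: alg = 3, geom = 1

Step 1 — factor the characteristic polynomial to read off the algebraic multiplicities:
  χ_A(x) = (x + 4)^3

Step 2 — compute geometric multiplicities via the rank-nullity identity g(λ) = n − rank(A − λI):
  rank(A − (-4)·I) = 2, so dim ker(A − (-4)·I) = n − 2 = 1

Summary:
  λ = -4: algebraic multiplicity = 3, geometric multiplicity = 1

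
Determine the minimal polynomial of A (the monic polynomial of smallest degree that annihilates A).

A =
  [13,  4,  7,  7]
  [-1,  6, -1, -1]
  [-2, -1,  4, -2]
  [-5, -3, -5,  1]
x^3 - 18*x^2 + 108*x - 216

The characteristic polynomial is χ_A(x) = (x - 6)^4, so the eigenvalues are known. The minimal polynomial is
  m_A(x) = Π_λ (x − λ)^{k_λ}
where k_λ is the size of the *largest* Jordan block for λ (equivalently, the smallest k with (A − λI)^k v = 0 for every generalised eigenvector v of λ).

  λ = 6: largest Jordan block has size 3, contributing (x − 6)^3

So m_A(x) = (x - 6)^3 = x^3 - 18*x^2 + 108*x - 216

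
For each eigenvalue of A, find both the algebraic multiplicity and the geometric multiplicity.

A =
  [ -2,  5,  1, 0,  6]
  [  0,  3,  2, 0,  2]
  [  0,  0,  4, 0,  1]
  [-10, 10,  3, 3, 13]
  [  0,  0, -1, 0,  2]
λ = -2: alg = 1, geom = 1; λ = 3: alg = 4, geom = 3

Step 1 — factor the characteristic polynomial to read off the algebraic multiplicities:
  χ_A(x) = (x - 3)^4*(x + 2)

Step 2 — compute geometric multiplicities via the rank-nullity identity g(λ) = n − rank(A − λI):
  rank(A − (-2)·I) = 4, so dim ker(A − (-2)·I) = n − 4 = 1
  rank(A − (3)·I) = 2, so dim ker(A − (3)·I) = n − 2 = 3

Summary:
  λ = -2: algebraic multiplicity = 1, geometric multiplicity = 1
  λ = 3: algebraic multiplicity = 4, geometric multiplicity = 3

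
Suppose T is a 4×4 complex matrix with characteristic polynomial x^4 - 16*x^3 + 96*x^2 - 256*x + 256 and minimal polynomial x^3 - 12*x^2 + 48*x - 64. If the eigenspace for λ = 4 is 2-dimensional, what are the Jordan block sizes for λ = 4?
Block sizes for λ = 4: [3, 1]

Step 1 — from the characteristic polynomial, algebraic multiplicity of λ = 4 is 4. From dim ker(T − (4)·I) = 2, there are exactly 2 Jordan blocks for λ = 4.
Step 2 — from the minimal polynomial, the factor (x − 4)^3 tells us the largest block for λ = 4 has size 3.
Step 3 — with total size 4, 2 blocks, and largest block 3, the block sizes (in nonincreasing order) are [3, 1].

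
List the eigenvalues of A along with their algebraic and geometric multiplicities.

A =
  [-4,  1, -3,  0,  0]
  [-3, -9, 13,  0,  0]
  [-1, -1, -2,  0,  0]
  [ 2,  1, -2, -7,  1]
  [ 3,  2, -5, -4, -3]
λ = -5: alg = 5, geom = 2

Step 1 — factor the characteristic polynomial to read off the algebraic multiplicities:
  χ_A(x) = (x + 5)^5

Step 2 — compute geometric multiplicities via the rank-nullity identity g(λ) = n − rank(A − λI):
  rank(A − (-5)·I) = 3, so dim ker(A − (-5)·I) = n − 3 = 2

Summary:
  λ = -5: algebraic multiplicity = 5, geometric multiplicity = 2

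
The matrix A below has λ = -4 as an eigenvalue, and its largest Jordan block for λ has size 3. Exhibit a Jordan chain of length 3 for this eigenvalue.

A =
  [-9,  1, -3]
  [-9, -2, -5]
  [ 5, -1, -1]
A Jordan chain for λ = -4 of length 3:
v_1 = (1, 2, -1)ᵀ
v_2 = (-5, -9, 5)ᵀ
v_3 = (1, 0, 0)ᵀ

Let N = A − (-4)·I. We want v_3 with N^3 v_3 = 0 but N^2 v_3 ≠ 0; then v_{j-1} := N · v_j for j = 3, …, 2.

Pick v_3 = (1, 0, 0)ᵀ.
Then v_2 = N · v_3 = (-5, -9, 5)ᵀ.
Then v_1 = N · v_2 = (1, 2, -1)ᵀ.

Sanity check: (A − (-4)·I) v_1 = (0, 0, 0)ᵀ = 0. ✓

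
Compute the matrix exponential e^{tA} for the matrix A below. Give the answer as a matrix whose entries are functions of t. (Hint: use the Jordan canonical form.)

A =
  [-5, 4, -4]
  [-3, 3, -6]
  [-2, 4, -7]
e^{tA} =
  [-2*t*exp(-3*t) + exp(-3*t), 4*t*exp(-3*t), -4*t*exp(-3*t)]
  [-3*t*exp(-3*t), 6*t*exp(-3*t) + exp(-3*t), -6*t*exp(-3*t)]
  [-2*t*exp(-3*t), 4*t*exp(-3*t), -4*t*exp(-3*t) + exp(-3*t)]

Strategy: write A = P · J · P⁻¹ where J is a Jordan canonical form, so e^{tA} = P · e^{tJ} · P⁻¹, and e^{tJ} can be computed block-by-block.

A has Jordan form
J =
  [-3,  1,  0]
  [ 0, -3,  0]
  [ 0,  0, -3]
(up to reordering of blocks).

Per-block formulas:
  For a 2×2 Jordan block J_2(-3): exp(t · J_2(-3)) = e^(-3t)·(I + t·N), where N is the 2×2 nilpotent shift.
  For a 1×1 block at λ = -3: exp(t · [-3]) = [e^(-3t)].

After assembling e^{tJ} and conjugating by P, we get:

e^{tA} =
  [-2*t*exp(-3*t) + exp(-3*t), 4*t*exp(-3*t), -4*t*exp(-3*t)]
  [-3*t*exp(-3*t), 6*t*exp(-3*t) + exp(-3*t), -6*t*exp(-3*t)]
  [-2*t*exp(-3*t), 4*t*exp(-3*t), -4*t*exp(-3*t) + exp(-3*t)]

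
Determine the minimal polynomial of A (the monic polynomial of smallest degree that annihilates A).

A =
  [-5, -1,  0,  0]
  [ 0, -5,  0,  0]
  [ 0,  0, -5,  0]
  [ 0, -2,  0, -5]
x^2 + 10*x + 25

The characteristic polynomial is χ_A(x) = (x + 5)^4, so the eigenvalues are known. The minimal polynomial is
  m_A(x) = Π_λ (x − λ)^{k_λ}
where k_λ is the size of the *largest* Jordan block for λ (equivalently, the smallest k with (A − λI)^k v = 0 for every generalised eigenvector v of λ).

  λ = -5: largest Jordan block has size 2, contributing (x + 5)^2

So m_A(x) = (x + 5)^2 = x^2 + 10*x + 25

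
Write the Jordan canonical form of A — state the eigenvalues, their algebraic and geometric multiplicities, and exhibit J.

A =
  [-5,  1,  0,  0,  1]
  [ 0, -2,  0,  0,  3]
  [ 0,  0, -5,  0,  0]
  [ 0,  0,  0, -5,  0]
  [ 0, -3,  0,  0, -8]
J_2(-5) ⊕ J_1(-5) ⊕ J_1(-5) ⊕ J_1(-5)

The characteristic polynomial is
  det(x·I − A) = x^5 + 25*x^4 + 250*x^3 + 1250*x^2 + 3125*x + 3125 = (x + 5)^5

Eigenvalues and multiplicities (the geometric multiplicity of λ is n − rank(A − λI), which equals the number of Jordan blocks for λ):
  λ = -5: algebraic multiplicity = 5, geometric multiplicity = 4

Determining the block sizes for each eigenvalue:
  λ = -5: 4 blocks summing to 5 forces exactly one block of size 2 and the rest size 1 → block sizes [2, 1, 1, 1]

Assembling the blocks gives a Jordan form
J =
  [-5,  1,  0,  0,  0]
  [ 0, -5,  0,  0,  0]
  [ 0,  0, -5,  0,  0]
  [ 0,  0,  0, -5,  0]
  [ 0,  0,  0,  0, -5]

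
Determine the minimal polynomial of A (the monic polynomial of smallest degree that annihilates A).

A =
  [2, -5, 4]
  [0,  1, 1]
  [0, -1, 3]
x^3 - 6*x^2 + 12*x - 8

The characteristic polynomial is χ_A(x) = (x - 2)^3, so the eigenvalues are known. The minimal polynomial is
  m_A(x) = Π_λ (x − λ)^{k_λ}
where k_λ is the size of the *largest* Jordan block for λ (equivalently, the smallest k with (A − λI)^k v = 0 for every generalised eigenvector v of λ).

  λ = 2: largest Jordan block has size 3, contributing (x − 2)^3

So m_A(x) = (x - 2)^3 = x^3 - 6*x^2 + 12*x - 8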